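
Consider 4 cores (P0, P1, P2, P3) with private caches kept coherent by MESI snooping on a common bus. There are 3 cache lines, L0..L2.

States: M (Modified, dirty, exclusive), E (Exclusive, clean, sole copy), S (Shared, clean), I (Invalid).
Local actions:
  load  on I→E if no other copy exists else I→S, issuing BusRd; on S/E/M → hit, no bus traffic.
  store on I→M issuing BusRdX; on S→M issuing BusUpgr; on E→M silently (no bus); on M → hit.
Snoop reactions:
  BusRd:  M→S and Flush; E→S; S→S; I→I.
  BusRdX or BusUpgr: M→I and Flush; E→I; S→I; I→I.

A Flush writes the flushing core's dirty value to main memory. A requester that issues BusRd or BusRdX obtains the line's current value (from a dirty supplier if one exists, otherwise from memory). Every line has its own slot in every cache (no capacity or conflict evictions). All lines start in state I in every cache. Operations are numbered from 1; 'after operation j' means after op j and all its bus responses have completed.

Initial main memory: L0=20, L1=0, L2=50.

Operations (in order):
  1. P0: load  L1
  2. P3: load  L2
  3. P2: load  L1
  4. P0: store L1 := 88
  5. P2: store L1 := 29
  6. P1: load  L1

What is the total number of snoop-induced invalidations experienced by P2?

[1] P0: load  L1 | P0:E(0), P1:I, P2:I, P3:I | bus: BusRd
[2] P3: load  L2 | P0:I, P1:I, P2:I, P3:E(50) | bus: BusRd
[3] P2: load  L1 | P0:S(0), P1:I, P2:S(0), P3:I | bus: BusRd
[4] P0: store L1 := 88 | P0:M(88), P1:I, P2:I, P3:I | bus: BusUpgr
[5] P2: store L1 := 29 | P0:I, P1:I, P2:M(29), P3:I | bus: BusRdX,Flush
[6] P1: load  L1 | P0:I, P1:S(29), P2:S(29), P3:I | bus: BusRd,Flush

invalidations = 1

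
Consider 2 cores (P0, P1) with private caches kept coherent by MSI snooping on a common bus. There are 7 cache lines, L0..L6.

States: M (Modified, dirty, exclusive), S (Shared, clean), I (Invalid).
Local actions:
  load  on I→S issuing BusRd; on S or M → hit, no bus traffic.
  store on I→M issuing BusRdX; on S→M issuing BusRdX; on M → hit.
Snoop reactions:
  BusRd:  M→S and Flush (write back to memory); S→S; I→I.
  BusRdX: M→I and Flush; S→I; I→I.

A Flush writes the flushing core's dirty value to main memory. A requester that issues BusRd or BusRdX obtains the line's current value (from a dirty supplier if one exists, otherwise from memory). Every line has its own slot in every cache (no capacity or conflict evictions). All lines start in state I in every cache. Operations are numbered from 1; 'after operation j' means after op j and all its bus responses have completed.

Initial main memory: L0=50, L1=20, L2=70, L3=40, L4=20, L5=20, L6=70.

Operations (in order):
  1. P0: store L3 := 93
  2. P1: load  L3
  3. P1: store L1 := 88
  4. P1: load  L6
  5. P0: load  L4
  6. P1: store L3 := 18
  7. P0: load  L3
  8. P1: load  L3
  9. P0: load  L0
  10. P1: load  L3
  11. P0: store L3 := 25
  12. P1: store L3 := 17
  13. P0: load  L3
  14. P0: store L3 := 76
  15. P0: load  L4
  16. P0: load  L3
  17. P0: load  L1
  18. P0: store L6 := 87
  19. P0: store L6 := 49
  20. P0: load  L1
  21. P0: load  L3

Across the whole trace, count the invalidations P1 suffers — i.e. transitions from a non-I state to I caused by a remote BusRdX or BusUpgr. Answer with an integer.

  op1 P0: store L3 := 93 → M/I on L3; bus BusRdX; mem=40
  op2 P1: load  L3 → S/S on L3; bus BusRd Flush; mem=93
  op3 P1: store L1 := 88 → I/M on L1; bus BusRdX; mem=20
  op4 P1: load  L6 → I/S on L6; bus BusRd; mem=70
  op5 P0: load  L4 → S/I on L4; bus BusRd; mem=20
  op6 P1: store L3 := 18 → I/M on L3; bus BusRdX; mem=93
  op7 P0: load  L3 → S/S on L3; bus BusRd Flush; mem=18
  op8 P1: load  L3 → S/S on L3; bus (none); mem=18
  op9 P0: load  L0 → S/I on L0; bus BusRd; mem=50
  op10 P1: load  L3 → S/S on L3; bus (none); mem=18
  op11 P0: store L3 := 25 → M/I on L3; bus BusRdX; mem=18
  op12 P1: store L3 := 17 → I/M on L3; bus BusRdX Flush; mem=25
  op13 P0: load  L3 → S/S on L3; bus BusRd Flush; mem=17
  op14 P0: store L3 := 76 → M/I on L3; bus BusRdX; mem=17
  op15 P0: load  L4 → S/I on L4; bus (none); mem=20
  op16 P0: load  L3 → M/I on L3; bus (none); mem=17
  op17 P0: load  L1 → S/S on L1; bus BusRd Flush; mem=88
  op18 P0: store L6 := 87 → M/I on L6; bus BusRdX; mem=70
  op19 P0: store L6 := 49 → M/I on L6; bus (none); mem=70
  op20 P0: load  L1 → S/S on L1; bus (none); mem=88
  op21 P0: load  L3 → M/I on L3; bus (none); mem=17

invalidations = 3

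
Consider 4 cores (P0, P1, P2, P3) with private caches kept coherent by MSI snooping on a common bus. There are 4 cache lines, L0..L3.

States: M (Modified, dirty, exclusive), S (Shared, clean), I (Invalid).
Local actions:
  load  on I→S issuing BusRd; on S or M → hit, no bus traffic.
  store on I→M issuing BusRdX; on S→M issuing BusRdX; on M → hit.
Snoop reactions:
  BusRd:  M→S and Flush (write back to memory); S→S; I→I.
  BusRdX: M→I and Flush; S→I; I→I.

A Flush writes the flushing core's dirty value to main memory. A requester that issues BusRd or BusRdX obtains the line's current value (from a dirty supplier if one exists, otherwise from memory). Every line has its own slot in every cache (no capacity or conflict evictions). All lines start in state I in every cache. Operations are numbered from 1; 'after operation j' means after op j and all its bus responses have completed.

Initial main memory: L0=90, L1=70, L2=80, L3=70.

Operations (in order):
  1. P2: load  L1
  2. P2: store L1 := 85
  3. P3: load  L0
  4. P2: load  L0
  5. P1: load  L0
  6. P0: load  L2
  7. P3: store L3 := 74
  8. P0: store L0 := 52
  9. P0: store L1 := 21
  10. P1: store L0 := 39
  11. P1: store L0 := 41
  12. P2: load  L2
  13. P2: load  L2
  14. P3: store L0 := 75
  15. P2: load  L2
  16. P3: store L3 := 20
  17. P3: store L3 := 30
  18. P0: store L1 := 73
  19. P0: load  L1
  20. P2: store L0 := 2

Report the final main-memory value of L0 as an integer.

[1] P2: load  L1 | P0:I, P1:I, P2:S(70), P3:I | bus: BusRd
[2] P2: store L1 := 85 | P0:I, P1:I, P2:M(85), P3:I | bus: BusRdX
[3] P3: load  L0 | P0:I, P1:I, P2:I, P3:S(90) | bus: BusRd
[4] P2: load  L0 | P0:I, P1:I, P2:S(90), P3:S(90) | bus: BusRd
[5] P1: load  L0 | P0:I, P1:S(90), P2:S(90), P3:S(90) | bus: BusRd
[6] P0: load  L2 | P0:S(80), P1:I, P2:I, P3:I | bus: BusRd
[7] P3: store L3 := 74 | P0:I, P1:I, P2:I, P3:M(74) | bus: BusRdX
[8] P0: store L0 := 52 | P0:M(52), P1:I, P2:I, P3:I | bus: BusRdX
[9] P0: store L1 := 21 | P0:M(21), P1:I, P2:I, P3:I | bus: BusRdX,Flush
[10] P1: store L0 := 39 | P0:I, P1:M(39), P2:I, P3:I | bus: BusRdX,Flush
[11] P1: store L0 := 41 | P0:I, P1:M(41), P2:I, P3:I | bus: none
[12] P2: load  L2 | P0:S(80), P1:I, P2:S(80), P3:I | bus: BusRd
[13] P2: load  L2 | P0:S(80), P1:I, P2:S(80), P3:I | bus: none
[14] P3: store L0 := 75 | P0:I, P1:I, P2:I, P3:M(75) | bus: BusRdX,Flush
[15] P2: load  L2 | P0:S(80), P1:I, P2:S(80), P3:I | bus: none
[16] P3: store L3 := 20 | P0:I, P1:I, P2:I, P3:M(20) | bus: none
[17] P3: store L3 := 30 | P0:I, P1:I, P2:I, P3:M(30) | bus: none
[18] P0: store L1 := 73 | P0:M(73), P1:I, P2:I, P3:I | bus: none
[19] P0: load  L1 | P0:M(73), P1:I, P2:I, P3:I | bus: none
[20] P2: store L0 := 2 | P0:I, P1:I, P2:M(2), P3:I | bus: BusRdX,Flush

memory[L0] = 75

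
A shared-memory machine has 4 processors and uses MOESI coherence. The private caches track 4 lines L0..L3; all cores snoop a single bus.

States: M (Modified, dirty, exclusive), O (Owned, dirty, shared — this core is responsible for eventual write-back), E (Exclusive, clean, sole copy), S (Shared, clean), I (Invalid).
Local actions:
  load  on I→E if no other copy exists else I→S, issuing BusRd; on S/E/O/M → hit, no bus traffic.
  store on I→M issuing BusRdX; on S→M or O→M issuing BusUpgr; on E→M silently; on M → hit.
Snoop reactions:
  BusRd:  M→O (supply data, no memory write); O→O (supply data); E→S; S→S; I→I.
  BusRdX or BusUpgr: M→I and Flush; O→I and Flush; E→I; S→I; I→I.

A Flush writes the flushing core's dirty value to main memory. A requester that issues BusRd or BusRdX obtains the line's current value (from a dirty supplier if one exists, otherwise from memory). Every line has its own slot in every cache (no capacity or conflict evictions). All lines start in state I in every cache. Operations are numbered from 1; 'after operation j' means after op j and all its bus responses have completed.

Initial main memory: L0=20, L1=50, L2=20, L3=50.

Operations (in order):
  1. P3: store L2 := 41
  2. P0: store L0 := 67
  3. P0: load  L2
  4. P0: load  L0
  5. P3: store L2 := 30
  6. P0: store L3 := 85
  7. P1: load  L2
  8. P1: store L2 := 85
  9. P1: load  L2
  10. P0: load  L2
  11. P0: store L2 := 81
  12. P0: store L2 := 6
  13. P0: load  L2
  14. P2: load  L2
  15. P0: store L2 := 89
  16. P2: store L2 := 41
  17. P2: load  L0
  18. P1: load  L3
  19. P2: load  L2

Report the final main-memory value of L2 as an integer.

memory[L2] = 89

  op1 P3: store L2 := 41 → I/I/I/M on L2; bus BusRdX; mem=20
  op2 P0: store L0 := 67 → M/I/I/I on L0; bus BusRdX; mem=20
  op3 P0: load  L2 → S/I/I/O on L2; bus BusRd; mem=20
  op4 P0: load  L0 → M/I/I/I on L0; bus (none); mem=20
  op5 P3: store L2 := 30 → I/I/I/M on L2; bus BusUpgr; mem=20
  op6 P0: store L3 := 85 → M/I/I/I on L3; bus BusRdX; mem=50
  op7 P1: load  L2 → I/S/I/O on L2; bus BusRd; mem=20
  op8 P1: store L2 := 85 → I/M/I/I on L2; bus BusUpgr Flush; mem=30
  op9 P1: load  L2 → I/M/I/I on L2; bus (none); mem=30
  op10 P0: load  L2 → S/O/I/I on L2; bus BusRd; mem=30
  op11 P0: store L2 := 81 → M/I/I/I on L2; bus BusUpgr Flush; mem=85
  op12 P0: store L2 := 6 → M/I/I/I on L2; bus (none); mem=85
  op13 P0: load  L2 → M/I/I/I on L2; bus (none); mem=85
  op14 P2: load  L2 → O/I/S/I on L2; bus BusRd; mem=85
  op15 P0: store L2 := 89 → M/I/I/I on L2; bus BusUpgr; mem=85
  op16 P2: store L2 := 41 → I/I/M/I on L2; bus BusRdX Flush; mem=89
  op17 P2: load  L0 → O/I/S/I on L0; bus BusRd; mem=20
  op18 P1: load  L3 → O/S/I/I on L3; bus BusRd; mem=50
  op19 P2: load  L2 → I/I/M/I on L2; bus (none); mem=89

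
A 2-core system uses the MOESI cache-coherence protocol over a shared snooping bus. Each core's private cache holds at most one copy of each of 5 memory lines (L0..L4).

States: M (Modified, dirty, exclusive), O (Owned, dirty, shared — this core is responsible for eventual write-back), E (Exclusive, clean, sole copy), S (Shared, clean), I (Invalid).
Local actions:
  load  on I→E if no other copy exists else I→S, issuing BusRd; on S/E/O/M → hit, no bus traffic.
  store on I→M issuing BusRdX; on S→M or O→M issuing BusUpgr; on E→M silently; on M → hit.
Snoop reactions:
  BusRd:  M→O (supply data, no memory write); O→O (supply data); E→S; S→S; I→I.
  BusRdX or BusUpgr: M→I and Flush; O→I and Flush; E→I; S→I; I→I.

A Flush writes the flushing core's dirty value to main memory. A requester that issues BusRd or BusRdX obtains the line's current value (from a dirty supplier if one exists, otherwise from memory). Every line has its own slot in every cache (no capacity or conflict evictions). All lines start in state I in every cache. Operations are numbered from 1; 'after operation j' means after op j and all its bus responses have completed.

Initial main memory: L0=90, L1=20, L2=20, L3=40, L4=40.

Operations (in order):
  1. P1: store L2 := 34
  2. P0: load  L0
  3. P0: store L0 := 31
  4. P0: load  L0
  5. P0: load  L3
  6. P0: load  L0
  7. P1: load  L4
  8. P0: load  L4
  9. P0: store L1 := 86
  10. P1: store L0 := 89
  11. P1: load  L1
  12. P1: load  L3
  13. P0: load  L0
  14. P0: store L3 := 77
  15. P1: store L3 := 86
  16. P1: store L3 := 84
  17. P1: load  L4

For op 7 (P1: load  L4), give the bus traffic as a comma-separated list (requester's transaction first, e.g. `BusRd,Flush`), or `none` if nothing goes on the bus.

1. P1: store L2 := 34  bus=[BusRdX]  L2: P0=I P1=M  mem[L2]=20
2. P0: load  L0  bus=[BusRd]  L0: P0=E P1=I  mem[L0]=90
3. P0: store L0 := 31  bus=[-]  L0: P0=M P1=I  mem[L0]=90
4. P0: load  L0  bus=[-]  L0: P0=M P1=I  mem[L0]=90
5. P0: load  L3  bus=[BusRd]  L3: P0=E P1=I  mem[L3]=40
6. P0: load  L0  bus=[-]  L0: P0=M P1=I  mem[L0]=90
7. P1: load  L4  bus=[BusRd]  L4: P0=I P1=E  mem[L4]=40
8. P0: load  L4  bus=[BusRd]  L4: P0=S P1=S  mem[L4]=40
9. P0: store L1 := 86  bus=[BusRdX]  L1: P0=M P1=I  mem[L1]=20
10. P1: store L0 := 89  bus=[BusRdX,Flush]  L0: P0=I P1=M  mem[L0]=31
11. P1: load  L1  bus=[BusRd]  L1: P0=O P1=S  mem[L1]=20
12. P1: load  L3  bus=[BusRd]  L3: P0=S P1=S  mem[L3]=40
13. P0: load  L0  bus=[BusRd]  L0: P0=S P1=O  mem[L0]=31
14. P0: store L3 := 77  bus=[BusUpgr]  L3: P0=M P1=I  mem[L3]=40
15. P1: store L3 := 86  bus=[BusRdX,Flush]  L3: P0=I P1=M  mem[L3]=77
16. P1: store L3 := 84  bus=[-]  L3: P0=I P1=M  mem[L3]=77
17. P1: load  L4  bus=[-]  L4: P0=S P1=S  mem[L4]=40

bus = BusRd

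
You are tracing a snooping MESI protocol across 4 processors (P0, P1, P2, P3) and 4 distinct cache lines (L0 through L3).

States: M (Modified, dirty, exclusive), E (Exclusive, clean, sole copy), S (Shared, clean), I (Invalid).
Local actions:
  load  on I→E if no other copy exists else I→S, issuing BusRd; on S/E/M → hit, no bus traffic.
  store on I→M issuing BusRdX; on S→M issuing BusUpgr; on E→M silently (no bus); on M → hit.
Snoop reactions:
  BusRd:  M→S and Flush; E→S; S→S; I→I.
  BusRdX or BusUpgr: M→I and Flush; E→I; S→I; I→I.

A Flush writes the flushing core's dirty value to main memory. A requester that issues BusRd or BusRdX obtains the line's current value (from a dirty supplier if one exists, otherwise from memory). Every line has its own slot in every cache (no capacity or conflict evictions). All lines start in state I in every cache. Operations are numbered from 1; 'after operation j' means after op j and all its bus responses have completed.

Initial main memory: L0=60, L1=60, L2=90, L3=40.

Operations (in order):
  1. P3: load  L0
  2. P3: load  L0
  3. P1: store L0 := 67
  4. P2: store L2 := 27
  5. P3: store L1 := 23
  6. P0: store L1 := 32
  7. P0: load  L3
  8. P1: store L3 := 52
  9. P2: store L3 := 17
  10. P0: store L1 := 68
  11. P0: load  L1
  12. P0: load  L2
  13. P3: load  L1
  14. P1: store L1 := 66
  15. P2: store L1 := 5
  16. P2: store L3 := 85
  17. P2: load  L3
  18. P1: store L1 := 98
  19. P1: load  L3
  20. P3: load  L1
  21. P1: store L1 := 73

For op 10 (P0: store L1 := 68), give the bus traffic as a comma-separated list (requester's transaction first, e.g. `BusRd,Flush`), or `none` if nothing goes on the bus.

  op1 P3: load  L0 → I/I/I/E on L0; bus BusRd; mem=60
  op2 P3: load  L0 → I/I/I/E on L0; bus (none); mem=60
  op3 P1: store L0 := 67 → I/M/I/I on L0; bus BusRdX; mem=60
  op4 P2: store L2 := 27 → I/I/M/I on L2; bus BusRdX; mem=90
  op5 P3: store L1 := 23 → I/I/I/M on L1; bus BusRdX; mem=60
  op6 P0: store L1 := 32 → M/I/I/I on L1; bus BusRdX Flush; mem=23
  op7 P0: load  L3 → E/I/I/I on L3; bus BusRd; mem=40
  op8 P1: store L3 := 52 → I/M/I/I on L3; bus BusRdX; mem=40
  op9 P2: store L3 := 17 → I/I/M/I on L3; bus BusRdX Flush; mem=52
  op10 P0: store L1 := 68 → M/I/I/I on L1; bus (none); mem=23
  op11 P0: load  L1 → M/I/I/I on L1; bus (none); mem=23
  op12 P0: load  L2 → S/I/S/I on L2; bus BusRd Flush; mem=27
  op13 P3: load  L1 → S/I/I/S on L1; bus BusRd Flush; mem=68
  op14 P1: store L1 := 66 → I/M/I/I on L1; bus BusRdX; mem=68
  op15 P2: store L1 := 5 → I/I/M/I on L1; bus BusRdX Flush; mem=66
  op16 P2: store L3 := 85 → I/I/M/I on L3; bus (none); mem=52
  op17 P2: load  L3 → I/I/M/I on L3; bus (none); mem=52
  op18 P1: store L1 := 98 → I/M/I/I on L1; bus BusRdX Flush; mem=5
  op19 P1: load  L3 → I/S/S/I on L3; bus BusRd Flush; mem=85
  op20 P3: load  L1 → I/S/I/S on L1; bus BusRd Flush; mem=98
  op21 P1: store L1 := 73 → I/M/I/I on L1; bus BusUpgr; mem=98

bus = none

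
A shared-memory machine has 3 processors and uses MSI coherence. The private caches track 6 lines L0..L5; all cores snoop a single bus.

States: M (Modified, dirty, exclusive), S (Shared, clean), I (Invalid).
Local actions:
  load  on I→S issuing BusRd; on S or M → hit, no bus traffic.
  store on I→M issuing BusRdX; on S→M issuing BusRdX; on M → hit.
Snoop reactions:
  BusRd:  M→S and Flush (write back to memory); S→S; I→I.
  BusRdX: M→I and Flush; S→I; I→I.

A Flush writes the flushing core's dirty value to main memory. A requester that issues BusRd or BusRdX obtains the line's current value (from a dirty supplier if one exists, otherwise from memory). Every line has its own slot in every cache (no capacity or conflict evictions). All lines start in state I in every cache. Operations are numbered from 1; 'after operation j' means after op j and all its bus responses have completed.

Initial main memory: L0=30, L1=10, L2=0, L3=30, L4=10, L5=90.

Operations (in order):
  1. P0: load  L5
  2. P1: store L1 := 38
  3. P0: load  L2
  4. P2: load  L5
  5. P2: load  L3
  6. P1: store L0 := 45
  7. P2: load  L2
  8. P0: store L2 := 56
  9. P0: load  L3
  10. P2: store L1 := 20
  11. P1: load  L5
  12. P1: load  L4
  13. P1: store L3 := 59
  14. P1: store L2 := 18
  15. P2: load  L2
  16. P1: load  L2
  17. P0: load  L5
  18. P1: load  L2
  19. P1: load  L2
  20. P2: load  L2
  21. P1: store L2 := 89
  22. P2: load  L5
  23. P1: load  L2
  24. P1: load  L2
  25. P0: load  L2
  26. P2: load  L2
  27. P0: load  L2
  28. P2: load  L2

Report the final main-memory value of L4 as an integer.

step 1: P0: load  L5  ⟶  SII  (L5)  txn=BusRd  M[L5]=90
step 2: P1: store L1 := 38  ⟶  IMI  (L1)  txn=BusRdX  M[L1]=10
step 3: P0: load  L2  ⟶  SII  (L2)  txn=BusRd  M[L2]=0
step 4: P2: load  L5  ⟶  SIS  (L5)  txn=BusRd  M[L5]=90
step 5: P2: load  L3  ⟶  IIS  (L3)  txn=BusRd  M[L3]=30
step 6: P1: store L0 := 45  ⟶  IMI  (L0)  txn=BusRdX  M[L0]=30
step 7: P2: load  L2  ⟶  SIS  (L2)  txn=BusRd  M[L2]=0
step 8: P0: store L2 := 56  ⟶  MII  (L2)  txn=BusRdX  M[L2]=0
step 9: P0: load  L3  ⟶  SIS  (L3)  txn=BusRd  M[L3]=30
step 10: P2: store L1 := 20  ⟶  IIM  (L1)  txn=BusRdX+Flush  M[L1]=38
step 11: P1: load  L5  ⟶  SSS  (L5)  txn=BusRd  M[L5]=90
step 12: P1: load  L4  ⟶  ISI  (L4)  txn=BusRd  M[L4]=10
step 13: P1: store L3 := 59  ⟶  IMI  (L3)  txn=BusRdX  M[L3]=30
step 14: P1: store L2 := 18  ⟶  IMI  (L2)  txn=BusRdX+Flush  M[L2]=56
step 15: P2: load  L2  ⟶  ISS  (L2)  txn=BusRd+Flush  M[L2]=18
step 16: P1: load  L2  ⟶  ISS  (L2)  txn=∅  M[L2]=18
step 17: P0: load  L5  ⟶  SSS  (L5)  txn=∅  M[L5]=90
step 18: P1: load  L2  ⟶  ISS  (L2)  txn=∅  M[L2]=18
step 19: P1: load  L2  ⟶  ISS  (L2)  txn=∅  M[L2]=18
step 20: P2: load  L2  ⟶  ISS  (L2)  txn=∅  M[L2]=18
step 21: P1: store L2 := 89  ⟶  IMI  (L2)  txn=BusRdX  M[L2]=18
step 22: P2: load  L5  ⟶  SSS  (L5)  txn=∅  M[L5]=90
step 23: P1: load  L2  ⟶  IMI  (L2)  txn=∅  M[L2]=18
step 24: P1: load  L2  ⟶  IMI  (L2)  txn=∅  M[L2]=18
step 25: P0: load  L2  ⟶  SSI  (L2)  txn=BusRd+Flush  M[L2]=89
step 26: P2: load  L2  ⟶  SSS  (L2)  txn=BusRd  M[L2]=89
step 27: P0: load  L2  ⟶  SSS  (L2)  txn=∅  M[L2]=89
step 28: P2: load  L2  ⟶  SSS  (L2)  txn=∅  M[L2]=89

memory[L4] = 10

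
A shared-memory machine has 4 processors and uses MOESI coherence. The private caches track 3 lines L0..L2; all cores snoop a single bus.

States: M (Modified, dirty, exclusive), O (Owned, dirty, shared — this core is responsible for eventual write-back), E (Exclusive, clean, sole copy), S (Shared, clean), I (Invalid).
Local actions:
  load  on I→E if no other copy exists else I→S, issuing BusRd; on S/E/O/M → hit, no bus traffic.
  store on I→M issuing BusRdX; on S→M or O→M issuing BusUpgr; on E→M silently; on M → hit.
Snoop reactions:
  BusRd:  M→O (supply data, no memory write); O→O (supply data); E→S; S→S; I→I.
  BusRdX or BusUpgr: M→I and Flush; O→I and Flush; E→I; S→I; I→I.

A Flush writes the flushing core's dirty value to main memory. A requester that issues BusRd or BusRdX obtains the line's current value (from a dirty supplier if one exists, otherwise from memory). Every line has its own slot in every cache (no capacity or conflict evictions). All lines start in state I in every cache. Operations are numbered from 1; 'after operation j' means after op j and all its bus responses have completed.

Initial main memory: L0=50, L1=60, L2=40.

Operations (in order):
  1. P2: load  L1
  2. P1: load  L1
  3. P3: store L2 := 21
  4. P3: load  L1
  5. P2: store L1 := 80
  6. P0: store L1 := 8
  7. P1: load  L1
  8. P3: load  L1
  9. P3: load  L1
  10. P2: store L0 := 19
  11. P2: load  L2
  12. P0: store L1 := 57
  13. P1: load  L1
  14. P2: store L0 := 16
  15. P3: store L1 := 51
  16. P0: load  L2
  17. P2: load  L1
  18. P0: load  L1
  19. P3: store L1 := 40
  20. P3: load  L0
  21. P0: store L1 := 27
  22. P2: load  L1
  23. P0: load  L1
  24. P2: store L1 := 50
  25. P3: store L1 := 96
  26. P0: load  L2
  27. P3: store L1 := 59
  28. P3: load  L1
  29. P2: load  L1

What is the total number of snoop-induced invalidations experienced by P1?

  op1 P2: load  L1 → I/I/E/I on L1; bus BusRd; mem=60
  op2 P1: load  L1 → I/S/S/I on L1; bus BusRd; mem=60
  op3 P3: store L2 := 21 → I/I/I/M on L2; bus BusRdX; mem=40
  op4 P3: load  L1 → I/S/S/S on L1; bus BusRd; mem=60
  op5 P2: store L1 := 80 → I/I/M/I on L1; bus BusUpgr; mem=60
  op6 P0: store L1 := 8 → M/I/I/I on L1; bus BusRdX Flush; mem=80
  op7 P1: load  L1 → O/S/I/I on L1; bus BusRd; mem=80
  op8 P3: load  L1 → O/S/I/S on L1; bus BusRd; mem=80
  op9 P3: load  L1 → O/S/I/S on L1; bus (none); mem=80
  op10 P2: store L0 := 19 → I/I/M/I on L0; bus BusRdX; mem=50
  op11 P2: load  L2 → I/I/S/O on L2; bus BusRd; mem=40
  op12 P0: store L1 := 57 → M/I/I/I on L1; bus BusUpgr; mem=80
  op13 P1: load  L1 → O/S/I/I on L1; bus BusRd; mem=80
  op14 P2: store L0 := 16 → I/I/M/I on L0; bus (none); mem=50
  op15 P3: store L1 := 51 → I/I/I/M on L1; bus BusRdX Flush; mem=57
  op16 P0: load  L2 → S/I/S/O on L2; bus BusRd; mem=40
  op17 P2: load  L1 → I/I/S/O on L1; bus BusRd; mem=57
  op18 P0: load  L1 → S/I/S/O on L1; bus BusRd; mem=57
  op19 P3: store L1 := 40 → I/I/I/M on L1; bus BusUpgr; mem=57
  op20 P3: load  L0 → I/I/O/S on L0; bus BusRd; mem=50
  op21 P0: store L1 := 27 → M/I/I/I on L1; bus BusRdX Flush; mem=40
  op22 P2: load  L1 → O/I/S/I on L1; bus BusRd; mem=40
  op23 P0: load  L1 → O/I/S/I on L1; bus (none); mem=40
  op24 P2: store L1 := 50 → I/I/M/I on L1; bus BusUpgr Flush; mem=27
  op25 P3: store L1 := 96 → I/I/I/M on L1; bus BusRdX Flush; mem=50
  op26 P0: load  L2 → S/I/S/O on L2; bus (none); mem=40
  op27 P3: store L1 := 59 → I/I/I/M on L1; bus (none); mem=50
  op28 P3: load  L1 → I/I/I/M on L1; bus (none); mem=50
  op29 P2: load  L1 → I/I/S/O on L1; bus BusRd; mem=50

invalidations = 3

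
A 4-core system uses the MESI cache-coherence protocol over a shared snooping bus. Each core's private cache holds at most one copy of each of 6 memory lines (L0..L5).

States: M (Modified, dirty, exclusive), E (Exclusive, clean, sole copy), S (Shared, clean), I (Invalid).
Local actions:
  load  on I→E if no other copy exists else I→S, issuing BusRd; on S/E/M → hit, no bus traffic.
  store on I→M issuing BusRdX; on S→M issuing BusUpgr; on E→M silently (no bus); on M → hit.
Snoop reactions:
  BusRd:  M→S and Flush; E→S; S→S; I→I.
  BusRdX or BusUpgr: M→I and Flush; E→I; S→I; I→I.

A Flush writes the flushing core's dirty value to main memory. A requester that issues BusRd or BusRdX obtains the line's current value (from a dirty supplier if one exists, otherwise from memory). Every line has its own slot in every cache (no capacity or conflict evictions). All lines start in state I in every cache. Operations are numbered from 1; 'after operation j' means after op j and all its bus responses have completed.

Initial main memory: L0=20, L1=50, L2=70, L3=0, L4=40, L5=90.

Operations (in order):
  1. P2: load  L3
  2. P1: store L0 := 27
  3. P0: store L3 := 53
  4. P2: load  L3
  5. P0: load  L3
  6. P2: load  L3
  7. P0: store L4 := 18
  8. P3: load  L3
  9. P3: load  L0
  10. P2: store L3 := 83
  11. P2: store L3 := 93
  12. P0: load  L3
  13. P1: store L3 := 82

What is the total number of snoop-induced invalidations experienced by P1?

invalidations = 0

[1] P2: load  L3 | P0:I, P1:I, P2:E(0), P3:I | bus: BusRd
[2] P1: store L0 := 27 | P0:I, P1:M(27), P2:I, P3:I | bus: BusRdX
[3] P0: store L3 := 53 | P0:M(53), P1:I, P2:I, P3:I | bus: BusRdX
[4] P2: load  L3 | P0:S(53), P1:I, P2:S(53), P3:I | bus: BusRd,Flush
[5] P0: load  L3 | P0:S(53), P1:I, P2:S(53), P3:I | bus: none
[6] P2: load  L3 | P0:S(53), P1:I, P2:S(53), P3:I | bus: none
[7] P0: store L4 := 18 | P0:M(18), P1:I, P2:I, P3:I | bus: BusRdX
[8] P3: load  L3 | P0:S(53), P1:I, P2:S(53), P3:S(53) | bus: BusRd
[9] P3: load  L0 | P0:I, P1:S(27), P2:I, P3:S(27) | bus: BusRd,Flush
[10] P2: store L3 := 83 | P0:I, P1:I, P2:M(83), P3:I | bus: BusUpgr
[11] P2: store L3 := 93 | P0:I, P1:I, P2:M(93), P3:I | bus: none
[12] P0: load  L3 | P0:S(93), P1:I, P2:S(93), P3:I | bus: BusRd,Flush
[13] P1: store L3 := 82 | P0:I, P1:M(82), P2:I, P3:I | bus: BusRdX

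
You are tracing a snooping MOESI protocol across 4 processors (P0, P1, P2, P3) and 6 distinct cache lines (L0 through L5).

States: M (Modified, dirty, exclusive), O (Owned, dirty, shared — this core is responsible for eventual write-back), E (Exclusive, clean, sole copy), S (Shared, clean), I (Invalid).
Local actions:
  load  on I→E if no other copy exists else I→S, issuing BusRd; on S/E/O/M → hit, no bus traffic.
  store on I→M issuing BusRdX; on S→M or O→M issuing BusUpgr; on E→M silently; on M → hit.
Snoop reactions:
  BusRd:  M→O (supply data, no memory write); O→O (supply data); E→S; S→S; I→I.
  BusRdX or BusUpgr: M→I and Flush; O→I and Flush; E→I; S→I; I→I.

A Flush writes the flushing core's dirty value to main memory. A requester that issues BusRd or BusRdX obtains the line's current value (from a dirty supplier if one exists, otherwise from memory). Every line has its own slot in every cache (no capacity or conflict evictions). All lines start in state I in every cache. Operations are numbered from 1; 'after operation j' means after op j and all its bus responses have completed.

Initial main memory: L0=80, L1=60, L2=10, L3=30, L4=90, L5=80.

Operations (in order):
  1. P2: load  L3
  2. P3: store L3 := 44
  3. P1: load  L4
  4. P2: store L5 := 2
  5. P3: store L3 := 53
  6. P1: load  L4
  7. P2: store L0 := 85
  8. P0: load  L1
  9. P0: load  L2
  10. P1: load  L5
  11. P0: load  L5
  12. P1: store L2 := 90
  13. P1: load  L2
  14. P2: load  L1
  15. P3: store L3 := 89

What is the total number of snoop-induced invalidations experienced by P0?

step 1: P2: load  L3  ⟶  IIEI  (L3)  txn=BusRd  M[L3]=30
step 2: P3: store L3 := 44  ⟶  IIIM  (L3)  txn=BusRdX  M[L3]=30
step 3: P1: load  L4  ⟶  IEII  (L4)  txn=BusRd  M[L4]=90
step 4: P2: store L5 := 2  ⟶  IIMI  (L5)  txn=BusRdX  M[L5]=80
step 5: P3: store L3 := 53  ⟶  IIIM  (L3)  txn=∅  M[L3]=30
step 6: P1: load  L4  ⟶  IEII  (L4)  txn=∅  M[L4]=90
step 7: P2: store L0 := 85  ⟶  IIMI  (L0)  txn=BusRdX  M[L0]=80
step 8: P0: load  L1  ⟶  EIII  (L1)  txn=BusRd  M[L1]=60
step 9: P0: load  L2  ⟶  EIII  (L2)  txn=BusRd  M[L2]=10
step 10: P1: load  L5  ⟶  ISOI  (L5)  txn=BusRd  M[L5]=80
step 11: P0: load  L5  ⟶  SSOI  (L5)  txn=BusRd  M[L5]=80
step 12: P1: store L2 := 90  ⟶  IMII  (L2)  txn=BusRdX  M[L2]=10
step 13: P1: load  L2  ⟶  IMII  (L2)  txn=∅  M[L2]=10
step 14: P2: load  L1  ⟶  SISI  (L1)  txn=BusRd  M[L1]=60
step 15: P3: store L3 := 89  ⟶  IIIM  (L3)  txn=∅  M[L3]=30

invalidations = 1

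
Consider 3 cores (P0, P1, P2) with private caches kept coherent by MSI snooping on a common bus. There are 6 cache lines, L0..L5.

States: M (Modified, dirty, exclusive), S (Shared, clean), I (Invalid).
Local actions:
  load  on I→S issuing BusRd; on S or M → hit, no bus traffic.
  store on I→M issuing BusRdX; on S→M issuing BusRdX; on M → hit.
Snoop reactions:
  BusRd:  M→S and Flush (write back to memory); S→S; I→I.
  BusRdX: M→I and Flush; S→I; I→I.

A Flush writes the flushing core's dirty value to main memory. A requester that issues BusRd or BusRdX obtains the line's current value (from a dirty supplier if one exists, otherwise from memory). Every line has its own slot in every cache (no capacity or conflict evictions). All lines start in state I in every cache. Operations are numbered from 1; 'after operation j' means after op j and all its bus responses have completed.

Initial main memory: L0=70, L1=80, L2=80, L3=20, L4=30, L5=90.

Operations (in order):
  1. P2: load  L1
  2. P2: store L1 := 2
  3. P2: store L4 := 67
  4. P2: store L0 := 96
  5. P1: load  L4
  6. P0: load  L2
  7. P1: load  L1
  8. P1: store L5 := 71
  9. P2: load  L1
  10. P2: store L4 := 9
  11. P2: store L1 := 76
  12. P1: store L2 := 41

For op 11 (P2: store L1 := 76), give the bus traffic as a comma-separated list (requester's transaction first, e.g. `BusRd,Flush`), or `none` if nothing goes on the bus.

[1] P2: load  L1 | P0:I, P1:I, P2:S(80) | bus: BusRd
[2] P2: store L1 := 2 | P0:I, P1:I, P2:M(2) | bus: BusRdX
[3] P2: store L4 := 67 | P0:I, P1:I, P2:M(67) | bus: BusRdX
[4] P2: store L0 := 96 | P0:I, P1:I, P2:M(96) | bus: BusRdX
[5] P1: load  L4 | P0:I, P1:S(67), P2:S(67) | bus: BusRd,Flush
[6] P0: load  L2 | P0:S(80), P1:I, P2:I | bus: BusRd
[7] P1: load  L1 | P0:I, P1:S(2), P2:S(2) | bus: BusRd,Flush
[8] P1: store L5 := 71 | P0:I, P1:M(71), P2:I | bus: BusRdX
[9] P2: load  L1 | P0:I, P1:S(2), P2:S(2) | bus: none
[10] P2: store L4 := 9 | P0:I, P1:I, P2:M(9) | bus: BusRdX
[11] P2: store L1 := 76 | P0:I, P1:I, P2:M(76) | bus: BusRdX
[12] P1: store L2 := 41 | P0:I, P1:M(41), P2:I | bus: BusRdX

bus = BusRdX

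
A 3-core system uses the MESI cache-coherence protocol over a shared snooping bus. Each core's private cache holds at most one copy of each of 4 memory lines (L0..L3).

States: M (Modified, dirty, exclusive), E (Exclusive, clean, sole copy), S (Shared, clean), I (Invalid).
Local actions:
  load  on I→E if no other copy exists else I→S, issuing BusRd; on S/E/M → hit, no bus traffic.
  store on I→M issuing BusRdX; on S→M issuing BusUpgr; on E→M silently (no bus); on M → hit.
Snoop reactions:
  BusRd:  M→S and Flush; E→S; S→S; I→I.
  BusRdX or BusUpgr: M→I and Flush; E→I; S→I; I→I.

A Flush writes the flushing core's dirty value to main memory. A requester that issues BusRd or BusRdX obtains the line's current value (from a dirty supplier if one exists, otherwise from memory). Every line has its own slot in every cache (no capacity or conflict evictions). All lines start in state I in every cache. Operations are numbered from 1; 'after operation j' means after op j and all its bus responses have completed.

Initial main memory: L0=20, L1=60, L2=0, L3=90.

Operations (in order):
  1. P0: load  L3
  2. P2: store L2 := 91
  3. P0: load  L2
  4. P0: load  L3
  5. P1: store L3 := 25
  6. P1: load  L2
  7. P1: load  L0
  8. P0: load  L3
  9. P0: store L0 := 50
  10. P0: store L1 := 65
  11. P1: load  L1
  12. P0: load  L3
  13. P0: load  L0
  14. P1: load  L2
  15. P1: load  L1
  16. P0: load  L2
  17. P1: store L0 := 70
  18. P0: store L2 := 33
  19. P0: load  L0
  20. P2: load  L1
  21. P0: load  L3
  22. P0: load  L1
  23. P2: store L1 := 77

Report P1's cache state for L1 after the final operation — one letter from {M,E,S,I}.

[1] P0: load  L3 | P0:E(90), P1:I, P2:I | bus: BusRd
[2] P2: store L2 := 91 | P0:I, P1:I, P2:M(91) | bus: BusRdX
[3] P0: load  L2 | P0:S(91), P1:I, P2:S(91) | bus: BusRd,Flush
[4] P0: load  L3 | P0:E(90), P1:I, P2:I | bus: none
[5] P1: store L3 := 25 | P0:I, P1:M(25), P2:I | bus: BusRdX
[6] P1: load  L2 | P0:S(91), P1:S(91), P2:S(91) | bus: BusRd
[7] P1: load  L0 | P0:I, P1:E(20), P2:I | bus: BusRd
[8] P0: load  L3 | P0:S(25), P1:S(25), P2:I | bus: BusRd,Flush
[9] P0: store L0 := 50 | P0:M(50), P1:I, P2:I | bus: BusRdX
[10] P0: store L1 := 65 | P0:M(65), P1:I, P2:I | bus: BusRdX
[11] P1: load  L1 | P0:S(65), P1:S(65), P2:I | bus: BusRd,Flush
[12] P0: load  L3 | P0:S(25), P1:S(25), P2:I | bus: none
[13] P0: load  L0 | P0:M(50), P1:I, P2:I | bus: none
[14] P1: load  L2 | P0:S(91), P1:S(91), P2:S(91) | bus: none
[15] P1: load  L1 | P0:S(65), P1:S(65), P2:I | bus: none
[16] P0: load  L2 | P0:S(91), P1:S(91), P2:S(91) | bus: none
[17] P1: store L0 := 70 | P0:I, P1:M(70), P2:I | bus: BusRdX,Flush
[18] P0: store L2 := 33 | P0:M(33), P1:I, P2:I | bus: BusUpgr
[19] P0: load  L0 | P0:S(70), P1:S(70), P2:I | bus: BusRd,Flush
[20] P2: load  L1 | P0:S(65), P1:S(65), P2:S(65) | bus: BusRd
[21] P0: load  L3 | P0:S(25), P1:S(25), P2:I | bus: none
[22] P0: load  L1 | P0:S(65), P1:S(65), P2:S(65) | bus: none
[23] P2: store L1 := 77 | P0:I, P1:I, P2:M(77) | bus: BusUpgr

state = I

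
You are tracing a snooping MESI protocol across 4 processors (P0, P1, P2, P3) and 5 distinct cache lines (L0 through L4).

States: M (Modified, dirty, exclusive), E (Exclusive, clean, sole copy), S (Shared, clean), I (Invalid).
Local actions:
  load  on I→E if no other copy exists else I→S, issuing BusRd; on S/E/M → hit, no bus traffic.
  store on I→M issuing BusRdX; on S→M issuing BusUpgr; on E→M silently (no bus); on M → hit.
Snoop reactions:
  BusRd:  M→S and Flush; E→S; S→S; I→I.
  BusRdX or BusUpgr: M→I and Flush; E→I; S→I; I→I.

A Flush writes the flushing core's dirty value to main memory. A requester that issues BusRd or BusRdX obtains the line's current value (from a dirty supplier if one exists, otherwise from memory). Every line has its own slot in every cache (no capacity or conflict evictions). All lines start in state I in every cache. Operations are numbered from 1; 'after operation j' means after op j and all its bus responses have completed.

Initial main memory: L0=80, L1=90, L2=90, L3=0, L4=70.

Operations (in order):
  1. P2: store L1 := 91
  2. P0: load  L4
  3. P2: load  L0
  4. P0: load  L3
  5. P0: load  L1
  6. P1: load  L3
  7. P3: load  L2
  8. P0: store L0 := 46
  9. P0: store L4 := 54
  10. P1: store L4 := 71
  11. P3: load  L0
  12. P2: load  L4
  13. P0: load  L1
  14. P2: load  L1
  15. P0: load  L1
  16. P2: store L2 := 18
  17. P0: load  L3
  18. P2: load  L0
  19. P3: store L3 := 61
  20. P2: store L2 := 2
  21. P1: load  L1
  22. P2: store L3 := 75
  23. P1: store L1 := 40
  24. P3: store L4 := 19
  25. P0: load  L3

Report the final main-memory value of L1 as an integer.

  op1 P2: store L1 := 91 → I/I/M/I on L1; bus BusRdX; mem=90
  op2 P0: load  L4 → E/I/I/I on L4; bus BusRd; mem=70
  op3 P2: load  L0 → I/I/E/I on L0; bus BusRd; mem=80
  op4 P0: load  L3 → E/I/I/I on L3; bus BusRd; mem=0
  op5 P0: load  L1 → S/I/S/I on L1; bus BusRd Flush; mem=91
  op6 P1: load  L3 → S/S/I/I on L3; bus BusRd; mem=0
  op7 P3: load  L2 → I/I/I/E on L2; bus BusRd; mem=90
  op8 P0: store L0 := 46 → M/I/I/I on L0; bus BusRdX; mem=80
  op9 P0: store L4 := 54 → M/I/I/I on L4; bus (none); mem=70
  op10 P1: store L4 := 71 → I/M/I/I on L4; bus BusRdX Flush; mem=54
  op11 P3: load  L0 → S/I/I/S on L0; bus BusRd Flush; mem=46
  op12 P2: load  L4 → I/S/S/I on L4; bus BusRd Flush; mem=71
  op13 P0: load  L1 → S/I/S/I on L1; bus (none); mem=91
  op14 P2: load  L1 → S/I/S/I on L1; bus (none); mem=91
  op15 P0: load  L1 → S/I/S/I on L1; bus (none); mem=91
  op16 P2: store L2 := 18 → I/I/M/I on L2; bus BusRdX; mem=90
  op17 P0: load  L3 → S/S/I/I on L3; bus (none); mem=0
  op18 P2: load  L0 → S/I/S/S on L0; bus BusRd; mem=46
  op19 P3: store L3 := 61 → I/I/I/M on L3; bus BusRdX; mem=0
  op20 P2: store L2 := 2 → I/I/M/I on L2; bus (none); mem=90
  op21 P1: load  L1 → S/S/S/I on L1; bus BusRd; mem=91
  op22 P2: store L3 := 75 → I/I/M/I on L3; bus BusRdX Flush; mem=61
  op23 P1: store L1 := 40 → I/M/I/I on L1; bus BusUpgr; mem=91
  op24 P3: store L4 := 19 → I/I/I/M on L4; bus BusRdX; mem=71
  op25 P0: load  L3 → S/I/S/I on L3; bus BusRd Flush; mem=75

memory[L1] = 91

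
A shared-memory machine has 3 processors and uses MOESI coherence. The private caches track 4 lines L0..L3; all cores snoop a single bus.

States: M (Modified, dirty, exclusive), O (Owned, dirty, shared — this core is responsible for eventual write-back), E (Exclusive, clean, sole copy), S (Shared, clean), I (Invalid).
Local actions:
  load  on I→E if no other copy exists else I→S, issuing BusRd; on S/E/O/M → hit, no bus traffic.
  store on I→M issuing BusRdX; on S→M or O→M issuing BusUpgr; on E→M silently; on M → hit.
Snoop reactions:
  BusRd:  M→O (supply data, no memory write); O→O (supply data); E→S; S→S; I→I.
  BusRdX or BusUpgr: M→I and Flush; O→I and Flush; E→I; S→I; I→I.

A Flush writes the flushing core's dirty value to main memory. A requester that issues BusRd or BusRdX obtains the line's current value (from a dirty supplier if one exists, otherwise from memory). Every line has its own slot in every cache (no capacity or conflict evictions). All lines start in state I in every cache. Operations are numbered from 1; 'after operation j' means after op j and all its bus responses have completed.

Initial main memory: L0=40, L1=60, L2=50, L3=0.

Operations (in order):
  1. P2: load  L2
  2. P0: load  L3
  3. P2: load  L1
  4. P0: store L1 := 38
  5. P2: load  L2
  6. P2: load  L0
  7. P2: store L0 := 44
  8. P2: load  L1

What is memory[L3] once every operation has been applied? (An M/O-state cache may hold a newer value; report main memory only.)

memory[L3] = 0

[1] P2: load  L2 | P0:I, P1:I, P2:E(50) | bus: BusRd
[2] P0: load  L3 | P0:E(0), P1:I, P2:I | bus: BusRd
[3] P2: load  L1 | P0:I, P1:I, P2:E(60) | bus: BusRd
[4] P0: store L1 := 38 | P0:M(38), P1:I, P2:I | bus: BusRdX
[5] P2: load  L2 | P0:I, P1:I, P2:E(50) | bus: none
[6] P2: load  L0 | P0:I, P1:I, P2:E(40) | bus: BusRd
[7] P2: store L0 := 44 | P0:I, P1:I, P2:M(44) | bus: none
[8] P2: load  L1 | P0:O(38), P1:I, P2:S(38) | bus: BusRd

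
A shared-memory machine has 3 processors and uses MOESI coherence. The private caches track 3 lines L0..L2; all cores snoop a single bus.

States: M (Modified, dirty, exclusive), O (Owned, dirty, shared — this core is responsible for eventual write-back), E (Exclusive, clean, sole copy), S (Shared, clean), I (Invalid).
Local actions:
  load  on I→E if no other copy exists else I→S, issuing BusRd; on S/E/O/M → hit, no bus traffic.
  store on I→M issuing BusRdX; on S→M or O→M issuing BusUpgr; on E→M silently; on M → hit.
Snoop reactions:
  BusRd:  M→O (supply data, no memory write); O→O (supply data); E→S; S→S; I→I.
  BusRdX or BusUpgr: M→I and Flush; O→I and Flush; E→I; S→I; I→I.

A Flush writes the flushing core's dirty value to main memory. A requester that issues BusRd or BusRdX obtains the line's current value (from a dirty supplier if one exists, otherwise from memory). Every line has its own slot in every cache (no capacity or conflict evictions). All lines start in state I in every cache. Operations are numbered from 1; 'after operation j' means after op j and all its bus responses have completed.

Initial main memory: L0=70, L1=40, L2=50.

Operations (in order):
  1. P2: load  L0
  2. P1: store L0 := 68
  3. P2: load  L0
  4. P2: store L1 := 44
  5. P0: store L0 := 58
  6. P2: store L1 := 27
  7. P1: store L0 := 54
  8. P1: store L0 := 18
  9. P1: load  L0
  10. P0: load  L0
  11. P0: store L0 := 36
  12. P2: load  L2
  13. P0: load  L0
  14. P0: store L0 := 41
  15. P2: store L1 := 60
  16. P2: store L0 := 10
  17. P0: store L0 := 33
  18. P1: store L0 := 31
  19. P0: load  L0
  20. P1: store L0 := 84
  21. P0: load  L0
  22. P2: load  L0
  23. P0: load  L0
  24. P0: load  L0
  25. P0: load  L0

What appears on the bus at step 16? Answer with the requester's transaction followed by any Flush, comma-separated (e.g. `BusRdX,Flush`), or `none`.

  op1 P2: load  L0 → I/I/E on L0; bus BusRd; mem=70
  op2 P1: store L0 := 68 → I/M/I on L0; bus BusRdX; mem=70
  op3 P2: load  L0 → I/O/S on L0; bus BusRd; mem=70
  op4 P2: store L1 := 44 → I/I/M on L1; bus BusRdX; mem=40
  op5 P0: store L0 := 58 → M/I/I on L0; bus BusRdX Flush; mem=68
  op6 P2: store L1 := 27 → I/I/M on L1; bus (none); mem=40
  op7 P1: store L0 := 54 → I/M/I on L0; bus BusRdX Flush; mem=58
  op8 P1: store L0 := 18 → I/M/I on L0; bus (none); mem=58
  op9 P1: load  L0 → I/M/I on L0; bus (none); mem=58
  op10 P0: load  L0 → S/O/I on L0; bus BusRd; mem=58
  op11 P0: store L0 := 36 → M/I/I on L0; bus BusUpgr Flush; mem=18
  op12 P2: load  L2 → I/I/E on L2; bus BusRd; mem=50
  op13 P0: load  L0 → M/I/I on L0; bus (none); mem=18
  op14 P0: store L0 := 41 → M/I/I on L0; bus (none); mem=18
  op15 P2: store L1 := 60 → I/I/M on L1; bus (none); mem=40
  op16 P2: store L0 := 10 → I/I/M on L0; bus BusRdX Flush; mem=41
  op17 P0: store L0 := 33 → M/I/I on L0; bus BusRdX Flush; mem=10
  op18 P1: store L0 := 31 → I/M/I on L0; bus BusRdX Flush; mem=33
  op19 P0: load  L0 → S/O/I on L0; bus BusRd; mem=33
  op20 P1: store L0 := 84 → I/M/I on L0; bus BusUpgr; mem=33
  op21 P0: load  L0 → S/O/I on L0; bus BusRd; mem=33
  op22 P2: load  L0 → S/O/S on L0; bus BusRd; mem=33
  op23 P0: load  L0 → S/O/S on L0; bus (none); mem=33
  op24 P0: load  L0 → S/O/S on L0; bus (none); mem=33
  op25 P0: load  L0 → S/O/S on L0; bus (none); mem=33

bus = BusRdX,Flush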